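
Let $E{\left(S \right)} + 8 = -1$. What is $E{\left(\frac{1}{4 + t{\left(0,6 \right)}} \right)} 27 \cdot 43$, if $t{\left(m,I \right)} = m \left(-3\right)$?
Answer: $-10449$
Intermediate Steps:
$t{\left(m,I \right)} = - 3 m$
$E{\left(S \right)} = -9$ ($E{\left(S \right)} = -8 - 1 = -9$)
$E{\left(\frac{1}{4 + t{\left(0,6 \right)}} \right)} 27 \cdot 43 = \left(-9\right) 27 \cdot 43 = \left(-243\right) 43 = -10449$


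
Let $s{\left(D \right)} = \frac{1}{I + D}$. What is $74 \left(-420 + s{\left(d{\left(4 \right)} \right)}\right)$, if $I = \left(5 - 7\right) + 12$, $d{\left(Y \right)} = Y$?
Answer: $- \frac{217523}{7} \approx -31075.0$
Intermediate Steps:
$I = 10$ ($I = \left(5 - 7\right) + 12 = -2 + 12 = 10$)
$s{\left(D \right)} = \frac{1}{10 + D}$
$74 \left(-420 + s{\left(d{\left(4 \right)} \right)}\right) = 74 \left(-420 + \frac{1}{10 + 4}\right) = 74 \left(-420 + \frac{1}{14}\right) = 74 \left(- \frac{5879}{14}\right) = - \frac{217523}{7}$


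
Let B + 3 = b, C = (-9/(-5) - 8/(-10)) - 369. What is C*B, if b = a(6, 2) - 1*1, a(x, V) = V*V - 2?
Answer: 3664/5 ≈ 732.80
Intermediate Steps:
a(x, V) = -2 + V² (a(x, V) = V² - 2 = -2 + V²)
C = -1832/5 (C = (-9*(-⅕) - 8*(-1)/10) - 369 = (9/5 - 1*(-⅘)) - 369 = (9/5 + ⅘) - 369 = 13/5 - 369 = -1832/5 ≈ -366.40)
b = 1 (b = (-2 + 2²) - 1*1 = (-2 + 4) - 1 = 2 - 1 = 1)
B = -2 (B = -3 + 1 = -2)
C*B = -1832/5*(-2) = 3664/5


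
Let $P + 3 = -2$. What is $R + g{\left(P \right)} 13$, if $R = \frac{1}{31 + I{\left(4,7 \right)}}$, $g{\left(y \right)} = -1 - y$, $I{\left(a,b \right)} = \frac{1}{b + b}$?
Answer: $\frac{22634}{435} \approx 52.032$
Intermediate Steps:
$I{\left(a,b \right)} = \frac{1}{2 b}$
$P = -5$ ($P = -3 - 2 = -5$)
$R = \frac{14}{435}$ ($R = \frac{1}{31 + \frac{1}{2 \cdot 7}} = \frac{1}{31 + \frac{1}{2} \cdot \frac{1}{7}} = \frac{1}{31 + \frac{1}{14}} = \frac{1}{\frac{435}{14}} = \frac{14}{435} \approx 0.032184$)
$R + g{\left(P \right)} 13 = \frac{14}{435} + \left(-1 - -5\right) 13 = \frac{14}{435} + \left(-1 + 5\right) 13 = \frac{14}{435} + 4 \cdot 13 = \frac{14}{435} + 52 = \frac{22634}{435}$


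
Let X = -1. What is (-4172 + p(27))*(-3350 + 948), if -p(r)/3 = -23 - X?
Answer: 9862612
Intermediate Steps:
p(r) = 66 (p(r) = -3*(-23 - 1*(-1)) = -3*(-23 + 1) = -3*(-22) = 66)
(-4172 + p(27))*(-3350 + 948) = (-4172 + 66)*(-3350 + 948) = -4106*(-2402) = 9862612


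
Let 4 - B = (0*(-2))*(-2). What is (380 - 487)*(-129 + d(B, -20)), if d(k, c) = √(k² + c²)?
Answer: 13803 - 428*√26 ≈ 11621.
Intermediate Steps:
B = 4 (B = 4 - 0*(-2)*(-2) = 4 - 0*(-2) = 4 - 1*0 = 4 + 0 = 4)
d(k, c) = √(c² + k²)
(380 - 487)*(-129 + d(B, -20)) = (380 - 487)*(-129 + √((-20)² + 4²)) = -107*(-129 + √(400 + 16)) = -107*(-129 + √416) = -107*(-129 + 4*√26) = 13803 - 428*√26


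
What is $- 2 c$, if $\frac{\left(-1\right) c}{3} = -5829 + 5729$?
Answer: $-600$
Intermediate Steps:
$c = 300$ ($c = - 3 \left(-5829 + 5729\right) = \left(-3\right) \left(-100\right) = 300$)
$- 2 c = \left(-2\right) 300 = -600$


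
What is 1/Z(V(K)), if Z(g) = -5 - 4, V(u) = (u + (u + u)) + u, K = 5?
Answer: -⅑ ≈ -0.11111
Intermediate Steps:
V(u) = 4*u (V(u) = (u + 2*u) + u = 3*u + u = 4*u)
Z(g) = -9
1/Z(V(K)) = 1/(-9) = -⅑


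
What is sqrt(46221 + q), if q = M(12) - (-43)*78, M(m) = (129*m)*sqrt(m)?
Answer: sqrt(49575 + 3096*sqrt(3)) ≈ 234.39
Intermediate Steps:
M(m) = 129*m**(3/2)
q = 3354 + 3096*sqrt(3) (q = 129*12**(3/2) - (-43)*78 = 129*(24*sqrt(3)) - 1*(-3354) = 3096*sqrt(3) + 3354 = 3354 + 3096*sqrt(3) ≈ 8716.4)
sqrt(46221 + q) = sqrt(46221 + (3354 + 3096*sqrt(3))) = sqrt(49575 + 3096*sqrt(3))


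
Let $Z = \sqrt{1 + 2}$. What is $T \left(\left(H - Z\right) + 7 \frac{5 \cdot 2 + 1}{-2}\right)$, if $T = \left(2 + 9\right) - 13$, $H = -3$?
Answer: $83 + 2 \sqrt{3} \approx 86.464$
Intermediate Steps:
$T = -2$ ($T = 11 - 13 = -2$)
$Z = \sqrt{3} \approx 1.732$
$T \left(\left(H - Z\right) + 7 \frac{5 \cdot 2 + 1}{-2}\right) = - 2 \left(\left(-3 - \sqrt{3}\right) + 7 \frac{5 \cdot 2 + 1}{-2}\right) = - 2 \left(\left(-3 - \sqrt{3}\right) + 7 \left(10 + 1\right) \left(- \frac{1}{2}\right)\right) = - 2 \left(\left(-3 - \sqrt{3}\right) + 7 \cdot 11 \left(- \frac{1}{2}\right)\right) = - 2 \left(\left(-3 - \sqrt{3}\right) + 7 \left(- \frac{11}{2}\right)\right) = - 2 \left(\left(-3 - \sqrt{3}\right) - \frac{77}{2}\right) = - 2 \left(- \frac{83}{2} - \sqrt{3}\right) = 83 + 2 \sqrt{3}$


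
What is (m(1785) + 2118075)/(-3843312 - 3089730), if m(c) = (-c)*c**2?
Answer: 947548925/1155507 ≈ 820.03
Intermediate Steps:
m(c) = -c**3
(m(1785) + 2118075)/(-3843312 - 3089730) = (-1*1785**3 + 2118075)/(-3843312 - 3089730) = (-1*5687411625 + 2118075)/(-6933042) = (-5687411625 + 2118075)*(-1/6933042) = -5685293550*(-1/6933042) = 947548925/1155507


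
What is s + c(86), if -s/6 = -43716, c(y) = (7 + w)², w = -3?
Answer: 262312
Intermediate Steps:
c(y) = 16 (c(y) = (7 - 3)² = 4² = 16)
s = 262296 (s = -6*(-43716) = 262296)
s + c(86) = 262296 + 16 = 262312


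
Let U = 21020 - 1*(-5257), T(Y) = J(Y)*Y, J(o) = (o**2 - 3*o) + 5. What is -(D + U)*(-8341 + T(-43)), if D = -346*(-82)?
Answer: 5115692890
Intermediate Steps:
J(o) = 5 + o**2 - 3*o
T(Y) = Y*(5 + Y**2 - 3*Y) (T(Y) = (5 + Y**2 - 3*Y)*Y = Y*(5 + Y**2 - 3*Y))
D = 28372
U = 26277 (U = 21020 + 5257 = 26277)
-(D + U)*(-8341 + T(-43)) = -(28372 + 26277)*(-8341 - 43*(5 + (-43)**2 - 3*(-43))) = -54649*(-8341 - 43*(5 + 1849 + 129)) = -54649*(-8341 - 43*1983) = -54649*(-8341 - 85269) = -54649*(-93610) = -1*(-5115692890) = 5115692890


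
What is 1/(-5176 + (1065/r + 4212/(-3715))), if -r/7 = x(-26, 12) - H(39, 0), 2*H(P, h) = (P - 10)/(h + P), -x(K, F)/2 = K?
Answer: -104722135/542469107878 ≈ -0.00019305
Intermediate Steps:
x(K, F) = -2*K
H(P, h) = (-10 + P)/(2*(P + h)) (H(P, h) = ((P - 10)/(h + P))/2 = ((-10 + P)/(P + h))/2 = (-10 + P)/(2*(P + h)))
r = -28189/78 (r = -7*(-2*(-26) - (-5 + (1/2)*39)/(39 + 0)) = -7*(52 - (-5 + 39/2)/39) = -7*(52 - 29/(39*2)) = -7*(52 - 1*29/78) = -7*(52 - 29/78) = -7*4027/78 = -28189/78 ≈ -361.40)
1/(-5176 + (1065/r + 4212/(-3715))) = 1/(-5176 + (1065/(-28189/78) + 4212/(-3715))) = 1/(-5176 + (1065*(-78/28189) + 4212*(-1/3715))) = 1/(-5176 + (-83070/28189 - 4212/3715)) = 1/(-5176 - 427337118/104722135) = 1/(-542469107878/104722135) = -104722135/542469107878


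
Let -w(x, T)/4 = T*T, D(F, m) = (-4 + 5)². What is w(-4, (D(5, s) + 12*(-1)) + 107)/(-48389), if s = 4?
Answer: 36864/48389 ≈ 0.76183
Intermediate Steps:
D(F, m) = 1 (D(F, m) = 1² = 1)
w(x, T) = -4*T² (w(x, T) = -4*T*T = -4*T²)
w(-4, (D(5, s) + 12*(-1)) + 107)/(-48389) = -4*((1 + 12*(-1)) + 107)²/(-48389) = -4*((1 - 12) + 107)²*(-1/48389) = -4*(-11 + 107)²*(-1/48389) = -4*96²*(-1/48389) = -4*9216*(-1/48389) = -36864*(-1/48389) = 36864/48389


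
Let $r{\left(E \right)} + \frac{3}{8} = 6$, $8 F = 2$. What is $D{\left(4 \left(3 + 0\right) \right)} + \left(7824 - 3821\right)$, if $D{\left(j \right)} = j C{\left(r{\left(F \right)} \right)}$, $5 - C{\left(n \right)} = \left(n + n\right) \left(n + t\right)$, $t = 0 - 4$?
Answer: $\frac{30749}{8} \approx 3843.6$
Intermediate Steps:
$t = -4$
$F = \frac{1}{4}$ ($F = \frac{1}{8} \cdot 2 = \frac{1}{4} \approx 0.25$)
$r{\left(E \right)} = \frac{45}{8}$ ($r{\left(E \right)} = - \frac{3}{8} + 6 = \frac{45}{8}$)
$C{\left(n \right)} = 5 - 2 n \left(-4 + n\right)$ ($C{\left(n \right)} = 5 - \left(n + n\right) \left(n - 4\right) = 5 - 2 n \left(-4 + n\right)$)
$D{\left(j \right)} = - \frac{425 j}{32}$ ($D{\left(j \right)} = j \left(5 - 2 \left(\frac{45}{8}\right)^{2} + 8 \cdot \frac{45}{8}\right) = j \left(5 - \frac{2025}{32} + 45\right) = j \left(- \frac{425}{32}\right) = - \frac{425 j}{32}$)
$D{\left(4 \left(3 + 0\right) \right)} + \left(7824 - 3821\right) = - \frac{425 \cdot 4 \left(3 + 0\right)}{32} + \left(7824 - 3821\right) = - \frac{425 \cdot 4 \cdot 3}{32} + \left(7824 - 3821\right) = \left(- \frac{425}{32}\right) 12 + 4003 = - \frac{1275}{8} + 4003 = \frac{30749}{8}$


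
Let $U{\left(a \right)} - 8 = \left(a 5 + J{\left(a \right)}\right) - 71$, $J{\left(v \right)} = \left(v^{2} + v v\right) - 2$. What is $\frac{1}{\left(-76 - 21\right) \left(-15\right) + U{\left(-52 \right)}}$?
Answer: $\frac{1}{6538} \approx 0.00015295$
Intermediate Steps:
$J{\left(v \right)} = -2 + 2 v^{2}$ ($J{\left(v \right)} = \left(v^{2} + v^{2}\right) - 2 = 2 v^{2} - 2 = -2 + 2 v^{2}$)
$U{\left(a \right)} = -65 + 2 a^{2} + 5 a$ ($U{\left(a \right)} = 8 - \left(73 - 2 a^{2} - a 5\right) = 8 - \left(73 - 5 a - 2 a^{2}\right) = 8 + \left(-73 + 2 a^{2} + 5 a\right) = -65 + 2 a^{2} + 5 a$)
$\frac{1}{\left(-76 - 21\right) \left(-15\right) + U{\left(-52 \right)}} = \frac{1}{\left(-76 - 21\right) \left(-15\right) + \left(-65 + 2 \left(-52\right)^{2} + 5 \left(-52\right)\right)} = \frac{1}{\left(-97\right) \left(-15\right) - -5083} = \frac{1}{1455 - -5083} = \frac{1}{1455 + 5083} = \frac{1}{6538}$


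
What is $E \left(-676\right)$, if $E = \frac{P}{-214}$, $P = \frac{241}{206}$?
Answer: $\frac{40729}{11021} \approx 3.6956$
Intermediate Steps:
$P = \frac{241}{206}$ ($P = 241 \cdot \frac{1}{206} = \frac{241}{206} \approx 1.1699$)
$E = - \frac{241}{44084}$ ($E = \frac{241}{206 \left(-214\right)} = \frac{241}{206} \left(- \frac{1}{214}\right) = - \frac{241}{44084} \approx -0.0054668$)
$E \left(-676\right) = \left(- \frac{241}{44084}\right) \left(-676\right) = \frac{40729}{11021}$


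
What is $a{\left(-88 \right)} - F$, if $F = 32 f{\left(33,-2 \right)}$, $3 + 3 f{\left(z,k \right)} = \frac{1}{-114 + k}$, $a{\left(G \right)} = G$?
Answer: $- \frac{4864}{87} \approx -55.908$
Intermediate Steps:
$f{\left(z,k \right)} = -1 + \frac{1}{3 \left(-114 + k\right)}$
$F = - \frac{2792}{87}$ ($F = 32 \frac{\frac{343}{3} - -2}{-114 - 2} = 32 \frac{\frac{343}{3} + 2}{-116} = 32 \left(\left(- \frac{1}{116}\right) \frac{349}{3}\right) = 32 \left(- \frac{349}{348}\right) = - \frac{2792}{87} \approx -32.092$)
$a{\left(-88 \right)} - F = -88 - - \frac{2792}{87} = -88 + \frac{2792}{87} = - \frac{4864}{87}$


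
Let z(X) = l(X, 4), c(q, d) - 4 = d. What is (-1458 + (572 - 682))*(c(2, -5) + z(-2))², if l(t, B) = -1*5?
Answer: -56448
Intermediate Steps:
c(q, d) = 4 + d
l(t, B) = -5
z(X) = -5
(-1458 + (572 - 682))*(c(2, -5) + z(-2))² = (-1458 + (572 - 682))*((4 - 5) - 5)² = (-1458 - 110)*(-1 - 5)² = -1568*(-6)² = -1568*36 = -56448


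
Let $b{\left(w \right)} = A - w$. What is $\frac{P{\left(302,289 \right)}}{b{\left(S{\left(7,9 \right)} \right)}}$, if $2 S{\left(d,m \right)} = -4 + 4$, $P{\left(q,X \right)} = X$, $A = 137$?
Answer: $\frac{289}{137} \approx 2.1095$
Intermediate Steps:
$S{\left(d,m \right)} = 0$ ($S{\left(d,m \right)} = \frac{-4 + 4}{2} = \frac{1}{2} \cdot 0 = 0$)
$b{\left(w \right)} = 137 - w$
$\frac{P{\left(302,289 \right)}}{b{\left(S{\left(7,9 \right)} \right)}} = \frac{289}{137 - 0} = \frac{289}{137 + 0} = \frac{289}{137}$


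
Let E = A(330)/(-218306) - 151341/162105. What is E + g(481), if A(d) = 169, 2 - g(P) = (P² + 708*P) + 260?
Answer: -6749387195641267/11796164710 ≈ -5.7217e+5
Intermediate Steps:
g(P) = -258 - P² - 708*P (g(P) = 2 - ((P² + 708*P) + 260) = 2 - (260 + P² + 708*P) = 2 + (-260 - P² - 708*P) = -258 - P² - 708*P)
E = -11022014697/11796164710 (E = 169/(-218306) - 151341/162105 = 169*(-1/218306) - 151341*1/162105 = -169/218306 - 50447/54035 = -11022014697/11796164710 ≈ -0.93437)
E + g(481) = -11022014697/11796164710 + (-258 - 1*481² - 708*481) = -11022014697/11796164710 + (-258 - 1*231361 - 340548) = -11022014697/11796164710 + (-258 - 231361 - 340548) = -11022014697/11796164710 - 572167 = -6749387195641267/11796164710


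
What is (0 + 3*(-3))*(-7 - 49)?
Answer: 504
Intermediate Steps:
(0 + 3*(-3))*(-7 - 49) = (0 - 9)*(-56) = -9*(-56) = 504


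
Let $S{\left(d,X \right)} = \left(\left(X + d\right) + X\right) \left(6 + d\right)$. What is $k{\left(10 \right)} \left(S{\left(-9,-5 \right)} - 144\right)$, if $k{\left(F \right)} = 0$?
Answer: $0$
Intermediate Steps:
$S{\left(d,X \right)} = \left(6 + d\right) \left(d + 2 X\right)$ ($S{\left(d,X \right)} = \left(d + 2 X\right) \left(6 + d\right) = \left(6 + d\right) \left(d + 2 X\right)$)
$k{\left(10 \right)} \left(S{\left(-9,-5 \right)} - 144\right) = 0 \left(\left(\left(-9\right)^{2} + 6 \left(-9\right) + 12 \left(-5\right) + 2 \left(-5\right) \left(-9\right)\right) - 144\right) = 0 \left(\left(81 - 54 - 60 + 90\right) - 144\right) = 0 \left(57 - 144\right) = 0 \left(-87\right) = 0$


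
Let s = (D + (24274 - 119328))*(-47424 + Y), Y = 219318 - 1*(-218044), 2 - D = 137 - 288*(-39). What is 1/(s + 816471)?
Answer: -1/41496775427 ≈ -2.4098e-11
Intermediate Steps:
D = -11367 (D = 2 - (137 - 288*(-39)) = 2 - (137 + 11232) = 2 - 1*11369 = 2 - 11369 = -11367)
Y = 437362 (Y = 219318 + 218044 = 437362)
s = -41497591898 (s = (-11367 + (24274 - 119328))*(-47424 + 437362) = (-11367 - 95054)*389938 = -106421*389938 = -41497591898)
1/(s + 816471) = 1/(-41497591898 + 816471) = 1/(-41496775427) = -1/41496775427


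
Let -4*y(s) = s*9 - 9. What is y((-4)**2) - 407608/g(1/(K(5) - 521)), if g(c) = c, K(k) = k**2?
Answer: 808694137/4 ≈ 2.0217e+8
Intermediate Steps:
y(s) = 9/4 - 9*s/4 (y(s) = -(s*9 - 9)/4 = -(9*s - 9)/4 = -(-9 + 9*s)/4 = 9/4 - 9*s/4)
y((-4)**2) - 407608/g(1/(K(5) - 521)) = (9/4 - 9/4*(-4)**2) - 407608/(1/(5**2 - 521)) = (9/4 - 9/4*16) - 407608/(1/(25 - 521)) = (9/4 - 36) - 407608/(1/(-496)) = -135/4 - 407608/(-1/496) = -135/4 - 407608*(-496) = -135/4 + 202173568 = 808694137/4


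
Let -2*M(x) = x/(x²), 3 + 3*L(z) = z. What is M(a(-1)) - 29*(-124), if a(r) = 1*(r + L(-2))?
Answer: 57539/16 ≈ 3596.2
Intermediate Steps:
L(z) = -1 + z/3
a(r) = -5/3 + r (a(r) = 1*(r + (-1 + (⅓)*(-2))) = 1*(r + (-1 - ⅔)) = 1*(r - 5/3) = 1*(-5/3 + r) = -5/3 + r)
M(x) = -1/(2*x) (M(x) = -x/(2*(x²)) = -x/(2*x²) = -1/(2*x))
M(a(-1)) - 29*(-124) = -1/(2*(-5/3 - 1)) - 29*(-124) = -1/(2*(-8/3)) + 3596 = -½*(-3/8) + 3596 = 3/16 + 3596 = 57539/16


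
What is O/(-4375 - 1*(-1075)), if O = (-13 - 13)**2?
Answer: -169/825 ≈ -0.20485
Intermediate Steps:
O = 676 (O = (-26)**2 = 676)
O/(-4375 - 1*(-1075)) = 676/(-4375 - 1*(-1075)) = 676/(-4375 + 1075) = 676/(-3300) = 676*(-1/3300) = -169/825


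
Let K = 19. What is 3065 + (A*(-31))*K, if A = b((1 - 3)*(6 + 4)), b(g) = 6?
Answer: -469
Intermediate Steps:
A = 6
3065 + (A*(-31))*K = 3065 + (6*(-31))*19 = 3065 - 186*19 = 3065 - 3534 = -469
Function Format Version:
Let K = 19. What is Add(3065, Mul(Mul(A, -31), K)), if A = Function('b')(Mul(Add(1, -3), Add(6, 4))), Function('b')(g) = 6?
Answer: -469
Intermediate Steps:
A = 6
Add(3065, Mul(Mul(A, -31), K)) = Add(3065, Mul(Mul(6, -31), 19)) = Add(3065, Mul(-186, 19)) = Add(3065, -3534) = -469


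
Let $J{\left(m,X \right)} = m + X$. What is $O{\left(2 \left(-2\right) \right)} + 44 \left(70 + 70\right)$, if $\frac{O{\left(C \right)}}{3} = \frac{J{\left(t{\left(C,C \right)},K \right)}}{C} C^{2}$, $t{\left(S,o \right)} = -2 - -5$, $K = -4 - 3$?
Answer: $6208$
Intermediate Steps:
$K = -7$
$t{\left(S,o \right)} = 3$ ($t{\left(S,o \right)} = -2 + 5 = 3$)
$J{\left(m,X \right)} = X + m$
$O{\left(C \right)} = - 12 C$ ($O{\left(C \right)} = 3 \frac{-7 + 3}{C} C^{2} = 3 - \frac{4}{C} C^{2} = 3 \left(- 4 C\right) = - 12 C$)
$O{\left(2 \left(-2\right) \right)} + 44 \left(70 + 70\right) = - 12 \cdot 2 \left(-2\right) + 44 \left(70 + 70\right) = \left(-12\right) \left(-4\right) + 44 \cdot 140 = 48 + 6160 = 6208$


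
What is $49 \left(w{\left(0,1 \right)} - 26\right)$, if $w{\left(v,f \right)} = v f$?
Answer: $-1274$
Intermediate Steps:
$w{\left(v,f \right)} = f v$
$49 \left(w{\left(0,1 \right)} - 26\right) = 49 \left(1 \cdot 0 - 26\right) = 49 \left(0 - 26\right) = 49 \left(-26\right) = -1274$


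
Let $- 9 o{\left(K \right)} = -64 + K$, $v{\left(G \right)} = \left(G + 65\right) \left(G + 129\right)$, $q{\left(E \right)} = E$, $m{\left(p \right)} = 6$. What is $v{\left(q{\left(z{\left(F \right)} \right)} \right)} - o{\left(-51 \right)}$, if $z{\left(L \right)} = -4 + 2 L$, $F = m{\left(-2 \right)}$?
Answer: $\frac{89894}{9} \approx 9988.2$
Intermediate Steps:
$F = 6$
$v{\left(G \right)} = \left(65 + G\right) \left(129 + G\right)$
$o{\left(K \right)} = \frac{64}{9} - \frac{K}{9}$ ($o{\left(K \right)} = - \frac{-64 + K}{9} = \frac{64}{9} - \frac{K}{9}$)
$v{\left(q{\left(z{\left(F \right)} \right)} \right)} - o{\left(-51 \right)} = \left(8385 + \left(-4 + 2 \cdot 6\right)^{2} + 194 \left(-4 + 2 \cdot 6\right)\right) - \left(\frac{64}{9} - - \frac{17}{3}\right) = \left(8385 + \left(-4 + 12\right)^{2} + 194 \left(-4 + 12\right)\right) - \left(\frac{64}{9} + \frac{17}{3}\right) = \left(8385 + 8^{2} + 194 \cdot 8\right) - \frac{115}{9} = \left(8385 + 64 + 1552\right) - \frac{115}{9} = 10001 - \frac{115}{9} = \frac{89894}{9}$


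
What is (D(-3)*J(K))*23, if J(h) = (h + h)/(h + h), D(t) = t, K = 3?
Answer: -69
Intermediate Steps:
J(h) = 1 (J(h) = (2*h)/((2*h)) = (2*h)*(1/(2*h)) = 1)
(D(-3)*J(K))*23 = -3*1*23 = -3*23 = -69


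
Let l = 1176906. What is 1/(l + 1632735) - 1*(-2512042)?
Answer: 7057936196923/2809641 ≈ 2.5120e+6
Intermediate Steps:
1/(l + 1632735) - 1*(-2512042) = 1/(1176906 + 1632735) - 1*(-2512042) = 1/2809641 + 2512042 = 7057936196923/2809641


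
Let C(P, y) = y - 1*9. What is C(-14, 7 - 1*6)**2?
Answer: 64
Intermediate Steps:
C(P, y) = -9 + y (C(P, y) = y - 9 = -9 + y)
C(-14, 7 - 1*6)**2 = (-9 + (7 - 1*6))**2 = (-9 + (7 - 6))**2 = (-9 + 1)**2 = (-8)**2 = 64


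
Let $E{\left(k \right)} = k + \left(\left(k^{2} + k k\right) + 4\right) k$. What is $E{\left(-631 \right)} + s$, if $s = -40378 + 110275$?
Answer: $-502412440$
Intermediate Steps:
$s = 69897$
$E{\left(k \right)} = k + k \left(4 + 2 k^{2}\right)$ ($E{\left(k \right)} = k + \left(\left(k^{2} + k^{2}\right) + 4\right) k = k + \left(2 k^{2} + 4\right) k = k + \left(4 + 2 k^{2}\right) k = k + k \left(4 + 2 k^{2}\right)$)
$E{\left(-631 \right)} + s = - 631 \left(5 + 2 \left(-631\right)^{2}\right) + 69897 = - 631 \left(5 + 2 \cdot 398161\right) + 69897 = - 631 \left(5 + 796322\right) + 69897 = \left(-631\right) 796327 + 69897 = -502482337 + 69897 = -502412440$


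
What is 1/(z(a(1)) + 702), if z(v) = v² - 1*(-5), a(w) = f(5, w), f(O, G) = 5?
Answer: 1/732 ≈ 0.0013661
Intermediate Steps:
a(w) = 5
z(v) = 5 + v² (z(v) = v² + 5 = 5 + v²)
1/(z(a(1)) + 702) = 1/((5 + 5²) + 702) = 1/((5 + 25) + 702) = 1/(30 + 702) = 1/732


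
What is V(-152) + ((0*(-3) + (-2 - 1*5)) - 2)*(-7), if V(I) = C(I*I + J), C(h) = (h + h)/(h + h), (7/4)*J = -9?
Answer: 64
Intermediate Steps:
J = -36/7 (J = (4/7)*(-9) = -36/7 ≈ -5.1429)
C(h) = 1 (C(h) = (2*h)/((2*h)) = (2*h)*(1/(2*h)) = 1)
V(I) = 1
V(-152) + ((0*(-3) + (-2 - 1*5)) - 2)*(-7) = 1 + ((0*(-3) + (-2 - 1*5)) - 2)*(-7) = 1 + ((0 + (-2 - 5)) - 2)*(-7) = 1 + ((0 - 7) - 2)*(-7) = 1 + (-7 - 2)*(-7) = 1 - 9*(-7) = 1 + 63 = 64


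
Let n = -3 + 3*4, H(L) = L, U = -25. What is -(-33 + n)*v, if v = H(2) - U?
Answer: 648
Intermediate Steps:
n = 9 (n = -3 + 12 = 9)
v = 27 (v = 2 - 1*(-25) = 2 + 25 = 27)
-(-33 + n)*v = -(-33 + 9)*27 = -(-24)*27 = -1*(-648) = 648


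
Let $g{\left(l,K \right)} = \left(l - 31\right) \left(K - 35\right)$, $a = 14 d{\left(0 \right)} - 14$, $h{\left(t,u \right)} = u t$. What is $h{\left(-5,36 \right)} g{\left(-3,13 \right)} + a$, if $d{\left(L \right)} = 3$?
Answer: $-134612$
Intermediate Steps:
$h{\left(t,u \right)} = t u$
$a = 28$ ($a = 14 \cdot 3 - 14 = 42 - 14 = 28$)
$g{\left(l,K \right)} = \left(-35 + K\right) \left(-31 + l\right)$ ($g{\left(l,K \right)} = \left(-31 + l\right) \left(-35 + K\right) = \left(-35 + K\right) \left(-31 + l\right)$)
$h{\left(-5,36 \right)} g{\left(-3,13 \right)} + a = \left(-5\right) 36 \left(1085 - -105 - 403 + 13 \left(-3\right)\right) + 28 = - 180 \left(1085 + 105 - 403 - 39\right) + 28 = \left(-180\right) 748 + 28 = -134640 + 28 = -134612$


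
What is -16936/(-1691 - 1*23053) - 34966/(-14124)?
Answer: 23008391/7280922 ≈ 3.1601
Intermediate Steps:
-16936/(-1691 - 1*23053) - 34966/(-14124) = -16936/(-1691 - 23053) - 34966*(-1/14124) = -16936/(-24744) + 17483/7062 = -16936*(-1/24744) + 17483/7062 = 2117/3093 + 17483/7062 = 23008391/7280922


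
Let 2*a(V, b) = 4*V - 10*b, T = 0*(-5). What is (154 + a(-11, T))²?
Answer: 17424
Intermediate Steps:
T = 0
a(V, b) = -5*b + 2*V (a(V, b) = (4*V - 10*b)/2 = (-10*b + 4*V)/2 = -5*b + 2*V)
(154 + a(-11, T))² = (154 + (-5*0 + 2*(-11)))² = (154 + (0 - 22))² = (154 - 22)² = 132² = 17424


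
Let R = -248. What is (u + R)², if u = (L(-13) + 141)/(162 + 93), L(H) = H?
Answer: 3983124544/65025 ≈ 61255.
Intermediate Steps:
u = 128/255 (u = (-13 + 141)/(162 + 93) = 128/255 ≈ 0.50196)
(u + R)² = (128/255 - 248)² = (-63112/255)² = 3983124544/65025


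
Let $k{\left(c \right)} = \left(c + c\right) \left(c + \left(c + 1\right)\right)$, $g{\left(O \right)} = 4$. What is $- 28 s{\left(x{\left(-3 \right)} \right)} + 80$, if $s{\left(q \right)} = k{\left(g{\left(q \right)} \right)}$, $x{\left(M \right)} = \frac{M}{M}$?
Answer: $-1936$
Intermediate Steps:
$k{\left(c \right)} = 2 c \left(1 + 2 c\right)$ ($k{\left(c \right)} = 2 c \left(c + \left(1 + c\right)\right) = 2 c \left(1 + 2 c\right)$)
$x{\left(M \right)} = 1$
$s{\left(q \right)} = 72$ ($s{\left(q \right)} = 2 \cdot 4 \left(1 + 2 \cdot 4\right) = 2 \cdot 4 \left(1 + 8\right) = 2 \cdot 4 \cdot 9 = 72$)
$- 28 s{\left(x{\left(-3 \right)} \right)} + 80 = \left(-28\right) 72 + 80 = -2016 + 80 = -1936$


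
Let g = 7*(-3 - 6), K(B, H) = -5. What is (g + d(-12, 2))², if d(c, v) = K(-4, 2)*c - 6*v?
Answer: 225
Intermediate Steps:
g = -63 (g = 7*(-9) = -63)
d(c, v) = -6*v - 5*c (d(c, v) = -5*c - 6*v = -6*v - 5*c)
(g + d(-12, 2))² = (-63 + (-6*2 - 5*(-12)))² = (-63 + (-12 + 60))² = (-63 + 48)² = (-15)² = 225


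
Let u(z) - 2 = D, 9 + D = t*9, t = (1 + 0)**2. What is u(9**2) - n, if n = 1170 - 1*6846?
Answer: 5678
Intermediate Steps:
n = -5676 (n = 1170 - 6846 = -5676)
t = 1 (t = 1**2 = 1)
D = 0 (D = -9 + 1*9 = -9 + 9 = 0)
u(z) = 2 (u(z) = 2 + 0 = 2)
u(9**2) - n = 2 - 1*(-5676) = 2 + 5676 = 5678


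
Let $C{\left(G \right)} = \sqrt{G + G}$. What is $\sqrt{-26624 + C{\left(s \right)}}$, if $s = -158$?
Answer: $\sqrt{-26624 + 2 i \sqrt{79}} \approx 0.0545 + 163.17 i$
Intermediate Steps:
$C{\left(G \right)} = \sqrt{2} \sqrt{G}$ ($C{\left(G \right)} = \sqrt{2 G} = \sqrt{2} \sqrt{G}$)
$\sqrt{-26624 + C{\left(s \right)}} = \sqrt{-26624 + \sqrt{2} \sqrt{-158}} = \sqrt{-26624 + \sqrt{2} i \sqrt{158}} = \sqrt{-26624 + 2 i \sqrt{79}}$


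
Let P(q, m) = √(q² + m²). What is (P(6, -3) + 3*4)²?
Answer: 189 + 72*√5 ≈ 350.00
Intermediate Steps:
P(q, m) = √(m² + q²)
(P(6, -3) + 3*4)² = (√((-3)² + 6²) + 3*4)² = (√(9 + 36) + 12)² = (√45 + 12)² = (3*√5 + 12)² = (12 + 3*√5)²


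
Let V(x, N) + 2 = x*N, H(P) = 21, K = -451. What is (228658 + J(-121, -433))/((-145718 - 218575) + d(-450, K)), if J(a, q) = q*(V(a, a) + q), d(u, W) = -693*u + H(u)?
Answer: 987090/8737 ≈ 112.98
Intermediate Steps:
V(x, N) = -2 + N*x (V(x, N) = -2 + x*N = -2 + N*x)
d(u, W) = 21 - 693*u (d(u, W) = -693*u + 21 = 21 - 693*u)
J(a, q) = q*(-2 + q + a**2) (J(a, q) = q*((-2 + a*a) + q) = q*((-2 + a**2) + q) = q*(-2 + q + a**2))
(228658 + J(-121, -433))/((-145718 - 218575) + d(-450, K)) = (228658 - 433*(-2 - 433 + (-121)**2))/((-145718 - 218575) + (21 - 693*(-450))) = (228658 - 433*(-2 - 433 + 14641))/(-364293 + (21 + 311850)) = (228658 - 433*14206)/(-364293 + 311871) = (228658 - 6151198)/(-52422) = -5922540*(-1/52422) = 987090/8737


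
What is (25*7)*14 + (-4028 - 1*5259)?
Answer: -6837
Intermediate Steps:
(25*7)*14 + (-4028 - 1*5259) = 175*14 + (-4028 - 5259) = 2450 - 9287 = -6837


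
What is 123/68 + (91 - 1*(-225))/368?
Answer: 1043/391 ≈ 2.6675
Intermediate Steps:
123/68 + (91 - 1*(-225))/368 = 123*(1/68) + (91 + 225)*(1/368) = 123/68 + 316*(1/368) = 123/68 + 79/92 = 1043/391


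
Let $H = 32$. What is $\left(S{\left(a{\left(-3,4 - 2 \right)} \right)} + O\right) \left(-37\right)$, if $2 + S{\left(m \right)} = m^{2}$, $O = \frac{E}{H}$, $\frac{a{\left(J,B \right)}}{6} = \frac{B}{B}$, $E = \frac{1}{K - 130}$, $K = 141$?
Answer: $- \frac{442853}{352} \approx -1258.1$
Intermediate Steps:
$E = \frac{1}{11}$ ($E = \frac{1}{141 - 130} = \frac{1}{11} \approx 0.090909$)
$a{\left(J,B \right)} = 6$ ($a{\left(J,B \right)} = 6 \frac{B}{B} = 6 \cdot 1 = 6$)
$O = \frac{1}{352}$ ($O = \frac{1}{11 \cdot 32} = \frac{1}{11} \cdot \frac{1}{32} = \frac{1}{352} \approx 0.0028409$)
$S{\left(m \right)} = -2 + m^{2}$
$\left(S{\left(a{\left(-3,4 - 2 \right)} \right)} + O\right) \left(-37\right) = \left(\left(-2 + 6^{2}\right) + \frac{1}{352}\right) \left(-37\right) = \left(\left(-2 + 36\right) + \frac{1}{352}\right) \left(-37\right) = \left(34 + \frac{1}{352}\right) \left(-37\right) = \frac{11969}{352} \left(-37\right) = - \frac{442853}{352}$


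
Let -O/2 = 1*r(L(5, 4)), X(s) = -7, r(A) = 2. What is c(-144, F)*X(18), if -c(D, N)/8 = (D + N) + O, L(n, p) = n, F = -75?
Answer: -12488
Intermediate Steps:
O = -4 (O = -2*2 = -4)
c(D, N) = 32 - 8*D - 8*N (c(D, N) = -8*((D + N) - 4) = -8*(-4 + D + N) = 32 - 8*D - 8*N)
c(-144, F)*X(18) = (32 - 8*(-144) - 8*(-75))*(-7) = (32 + 1152 + 600)*(-7) = 1784*(-7) = -12488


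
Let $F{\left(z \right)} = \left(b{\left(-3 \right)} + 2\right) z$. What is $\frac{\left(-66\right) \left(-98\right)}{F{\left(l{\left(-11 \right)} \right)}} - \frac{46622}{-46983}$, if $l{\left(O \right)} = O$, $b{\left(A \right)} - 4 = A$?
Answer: $- \frac{9162046}{46983} \approx -195.01$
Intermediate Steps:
$b{\left(A \right)} = 4 + A$
$F{\left(z \right)} = 3 z$ ($F{\left(z \right)} = \left(\left(4 - 3\right) + 2\right) z = \left(1 + 2\right) z = 3 z$)
$\frac{\left(-66\right) \left(-98\right)}{F{\left(l{\left(-11 \right)} \right)}} - \frac{46622}{-46983} = \frac{\left(-66\right) \left(-98\right)}{3 \left(-11\right)} - \frac{46622}{-46983} = \frac{6468}{-33} - - \frac{46622}{46983} = 6468 \left(- \frac{1}{33}\right) + \frac{46622}{46983} = -196 + \frac{46622}{46983} = - \frac{9162046}{46983}$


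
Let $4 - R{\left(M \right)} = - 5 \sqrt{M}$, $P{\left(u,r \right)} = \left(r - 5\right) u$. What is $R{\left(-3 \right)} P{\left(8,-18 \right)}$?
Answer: $-736 - 920 i \sqrt{3} \approx -736.0 - 1593.5 i$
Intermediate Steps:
$P{\left(u,r \right)} = u \left(-5 + r\right)$ ($P{\left(u,r \right)} = \left(-5 + r\right) u = u \left(-5 + r\right)$)
$R{\left(M \right)} = 4 + 5 \sqrt{M}$ ($R{\left(M \right)} = 4 - - 5 \sqrt{M} = 4 + 5 \sqrt{M}$)
$R{\left(-3 \right)} P{\left(8,-18 \right)} = \left(4 + 5 \sqrt{-3}\right) 8 \left(-5 - 18\right) = \left(4 + 5 i \sqrt{3}\right) 8 \left(-23\right) = \left(4 + 5 i \sqrt{3}\right) \left(-184\right) = -736 - 920 i \sqrt{3}$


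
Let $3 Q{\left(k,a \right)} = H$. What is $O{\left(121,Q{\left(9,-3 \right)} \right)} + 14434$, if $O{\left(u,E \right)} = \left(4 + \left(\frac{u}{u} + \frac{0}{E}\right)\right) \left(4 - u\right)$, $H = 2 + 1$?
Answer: $13849$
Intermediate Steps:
$H = 3$
$Q{\left(k,a \right)} = 1$ ($Q{\left(k,a \right)} = \frac{1}{3} \cdot 3 = 1$)
$O{\left(u,E \right)} = 20 - 5 u$ ($O{\left(u,E \right)} = \left(4 + \left(1 + 0\right)\right) \left(4 - u\right) = \left(4 + 1\right) \left(4 - u\right) = 5 \left(4 - u\right) = 20 - 5 u$)
$O{\left(121,Q{\left(9,-3 \right)} \right)} + 14434 = \left(20 - 605\right) + 14434 = -585 + 14434 = 13849$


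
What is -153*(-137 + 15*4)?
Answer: 11781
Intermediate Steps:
-153*(-137 + 15*4) = -153*(-137 + 60) = -153*(-77) = 11781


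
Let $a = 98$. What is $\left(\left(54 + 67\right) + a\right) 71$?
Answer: $15549$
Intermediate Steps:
$\left(\left(54 + 67\right) + a\right) 71 = \left(\left(54 + 67\right) + 98\right) 71 = \left(121 + 98\right) 71 = 219 \cdot 71 = 15549$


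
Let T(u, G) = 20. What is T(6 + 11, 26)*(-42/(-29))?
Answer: 840/29 ≈ 28.966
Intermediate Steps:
T(6 + 11, 26)*(-42/(-29)) = 20*(-42/(-29)) = 20*(-42*(-1/29)) = 20*(42/29) = 840/29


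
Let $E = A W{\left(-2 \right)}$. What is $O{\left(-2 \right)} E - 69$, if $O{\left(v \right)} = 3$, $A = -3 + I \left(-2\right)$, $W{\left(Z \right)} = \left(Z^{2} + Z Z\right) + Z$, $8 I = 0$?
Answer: $-123$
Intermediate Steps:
$I = 0$ ($I = \frac{1}{8} \cdot 0 = 0$)
$W{\left(Z \right)} = Z + 2 Z^{2}$ ($W{\left(Z \right)} = \left(Z^{2} + Z^{2}\right) + Z = 2 Z^{2} + Z = Z + 2 Z^{2}$)
$A = -3$ ($A = -3 + 0 \left(-2\right) = -3 + 0 = -3$)
$E = -18$ ($E = - 3 \left(- 2 \left(1 + 2 \left(-2\right)\right)\right) = - 3 \left(- 2 \left(1 - 4\right)\right) = - 3 \left(\left(-2\right) \left(-3\right)\right) = \left(-3\right) 6 = -18$)
$O{\left(-2 \right)} E - 69 = 3 \left(-18\right) - 69 = -54 - 69 = -123$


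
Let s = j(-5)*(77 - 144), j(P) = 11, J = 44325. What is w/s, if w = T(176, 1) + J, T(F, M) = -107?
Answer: -44218/737 ≈ -59.997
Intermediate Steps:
w = 44218 (w = -107 + 44325 = 44218)
s = -737 (s = 11*(77 - 144) = 11*(-67) = -737)
w/s = 44218/(-737) = 44218*(-1/737) = -44218/737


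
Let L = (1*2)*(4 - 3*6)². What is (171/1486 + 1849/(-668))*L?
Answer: -129035914/124081 ≈ -1039.9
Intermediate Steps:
L = 392 (L = 2*(4 - 18)² = 2*(-14)² = 2*196 = 392)
(171/1486 + 1849/(-668))*L = (171/1486 + 1849/(-668))*392 = (171*(1/1486) + 1849*(-1/668))*392 = (171/1486 - 1849/668)*392 = -1316693/496324*392 = -129035914/124081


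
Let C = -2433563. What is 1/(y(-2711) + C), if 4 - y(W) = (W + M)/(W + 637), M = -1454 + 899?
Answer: -1037/2523602316 ≈ -4.1092e-7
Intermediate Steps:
M = -555
y(W) = 4 - (-555 + W)/(637 + W) (y(W) = 4 - (W - 555)/(W + 637) = 4 - (-555 + W)/(637 + W))
1/(y(-2711) + C) = 1/((3103 + 3*(-2711))/(637 - 2711) - 2433563) = 1/((3103 - 8133)/(-2074) - 2433563) = 1/(-1/2074*(-5030) - 2433563) = 1/(2515/1037 - 2433563) = 1/(-2523602316/1037) = -1037/2523602316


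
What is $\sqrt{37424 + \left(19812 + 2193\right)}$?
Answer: $\sqrt{59429} \approx 243.78$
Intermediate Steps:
$\sqrt{37424 + \left(19812 + 2193\right)} = \sqrt{37424 + 22005} = \sqrt{59429}$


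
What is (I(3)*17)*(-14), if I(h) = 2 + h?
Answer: -1190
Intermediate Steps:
(I(3)*17)*(-14) = ((2 + 3)*17)*(-14) = (5*17)*(-14) = 85*(-14) = -1190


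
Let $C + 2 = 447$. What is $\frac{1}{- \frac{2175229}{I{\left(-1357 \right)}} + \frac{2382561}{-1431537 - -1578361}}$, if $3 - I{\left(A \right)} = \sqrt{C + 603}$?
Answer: $- \frac{141039567379130808}{101996344630485639730561} + \frac{93784071583035008 \sqrt{262}}{101996344630485639730561} \approx 1.35 \cdot 10^{-5}$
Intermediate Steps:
$C = 445$ ($C = -2 + 447 = 445$)
$I{\left(A \right)} = 3 - 2 \sqrt{262}$ ($I{\left(A \right)} = 3 - \sqrt{445 + 603} = 3 - \sqrt{1048} = 3 - 2 \sqrt{262}$)
$\frac{1}{- \frac{2175229}{I{\left(-1357 \right)}} + \frac{2382561}{-1431537 - -1578361}} = \frac{1}{- \frac{2175229}{3 - 2 \sqrt{262}} + \frac{2382561}{-1431537 - -1578361}} = \frac{1}{- \frac{2175229}{3 - 2 \sqrt{262}} + \frac{2382561}{-1431537 + 1578361}} = \frac{1}{- \frac{2175229}{3 - 2 \sqrt{262}} + \frac{2382561}{146824}} = \frac{1}{\frac{2382561}{146824} - \frac{2175229}{3 - 2 \sqrt{262}}}$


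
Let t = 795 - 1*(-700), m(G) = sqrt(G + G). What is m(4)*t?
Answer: 2990*sqrt(2) ≈ 4228.5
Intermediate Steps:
m(G) = sqrt(2)*sqrt(G) (m(G) = sqrt(2*G) = sqrt(2)*sqrt(G))
t = 1495 (t = 795 + 700 = 1495)
m(4)*t = (sqrt(2)*sqrt(4))*1495 = (sqrt(2)*2)*1495 = (2*sqrt(2))*1495 = 2990*sqrt(2)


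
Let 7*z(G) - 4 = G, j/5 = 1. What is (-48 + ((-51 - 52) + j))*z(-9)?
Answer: 730/7 ≈ 104.29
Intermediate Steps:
j = 5 (j = 5*1 = 5)
z(G) = 4/7 + G/7
(-48 + ((-51 - 52) + j))*z(-9) = (-48 + ((-51 - 52) + 5))*(4/7 + (⅐)*(-9)) = (-48 + (-103 + 5))*(4/7 - 9/7) = (-48 - 98)*(-5/7) = -146*(-5/7) = 730/7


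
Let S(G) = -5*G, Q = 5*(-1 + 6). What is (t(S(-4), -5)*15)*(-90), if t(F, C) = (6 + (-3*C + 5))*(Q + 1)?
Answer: -912600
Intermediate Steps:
Q = 25 (Q = 5*5 = 25)
t(F, C) = 286 - 78*C (t(F, C) = (6 + (-3*C + 5))*(25 + 1) = (6 + (5 - 3*C))*26 = (11 - 3*C)*26 = 286 - 78*C)
(t(S(-4), -5)*15)*(-90) = ((286 - 78*(-5))*15)*(-90) = ((286 + 390)*15)*(-90) = (676*15)*(-90) = 10140*(-90) = -912600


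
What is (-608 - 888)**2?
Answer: 2238016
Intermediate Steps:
(-608 - 888)**2 = (-1496)**2 = 2238016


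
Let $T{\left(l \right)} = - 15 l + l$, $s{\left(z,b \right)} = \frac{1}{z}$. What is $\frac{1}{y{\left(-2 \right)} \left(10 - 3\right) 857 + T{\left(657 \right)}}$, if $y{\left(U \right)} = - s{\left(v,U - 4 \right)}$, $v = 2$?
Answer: $- \frac{2}{24395} \approx -8.1984 \cdot 10^{-5}$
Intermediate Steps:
$T{\left(l \right)} = - 14 l$
$y{\left(U \right)} = - \frac{1}{2}$
$\frac{1}{y{\left(-2 \right)} \left(10 - 3\right) 857 + T{\left(657 \right)}} = \frac{1}{- \frac{10 - 3}{2} \cdot 857 - 9198} = \frac{1}{\left(- \frac{1}{2}\right) 7 \cdot 857 - 9198} = \frac{1}{\left(- \frac{7}{2}\right) 857 - 9198} = \frac{1}{- \frac{5999}{2} - 9198} = \frac{1}{- \frac{24395}{2}} = - \frac{2}{24395}$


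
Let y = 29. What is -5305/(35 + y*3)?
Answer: -5305/122 ≈ -43.484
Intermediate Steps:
-5305/(35 + y*3) = -5305/(35 + 29*3) = -5305/(35 + 87) = -5305/122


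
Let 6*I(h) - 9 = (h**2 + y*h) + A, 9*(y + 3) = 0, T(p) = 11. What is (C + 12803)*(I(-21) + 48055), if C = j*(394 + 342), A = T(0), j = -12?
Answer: 573519617/3 ≈ 1.9117e+8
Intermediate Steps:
y = -3 (y = -3 + (1/9)*0 = -3 + 0 = -3)
A = 11
I(h) = 10/3 - h/2 + h**2/6 (I(h) = 3/2 + ((h**2 - 3*h) + 11)/6 = 3/2 + (11 + h**2 - 3*h)/6 = 3/2 + (11/6 - h/2 + h**2/6) = 10/3 - h/2 + h**2/6)
C = -8832 (C = -12*(394 + 342) = -12*736 = -8832)
(C + 12803)*(I(-21) + 48055) = (-8832 + 12803)*((10/3 - 1/2*(-21) + (1/6)*(-21)**2) + 48055) = 3971*((10/3 + 21/2 + (1/6)*441) + 48055) = 3971*((10/3 + 21/2 + 147/2) + 48055) = 3971*(262/3 + 48055) = 3971*(144427/3) = 573519617/3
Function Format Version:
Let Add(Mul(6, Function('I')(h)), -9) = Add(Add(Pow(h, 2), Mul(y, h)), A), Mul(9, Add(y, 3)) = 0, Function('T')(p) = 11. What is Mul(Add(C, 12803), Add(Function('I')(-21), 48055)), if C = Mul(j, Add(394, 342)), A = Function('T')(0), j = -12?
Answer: Rational(573519617, 3) ≈ 1.9117e+8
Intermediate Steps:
y = -3 (y = Add(-3, Mul(Rational(1, 9), 0)) = Add(-3, 0) = -3)
A = 11
Function('I')(h) = Add(Rational(10, 3), Mul(Rational(-1, 2), h), Mul(Rational(1, 6), Pow(h, 2))) (Function('I')(h) = Add(Rational(3, 2), Mul(Rational(1, 6), Add(Add(Pow(h, 2), Mul(-3, h)), 11))) = Add(Rational(3, 2), Mul(Rational(1, 6), Add(11, Pow(h, 2), Mul(-3, h)))) = Add(Rational(3, 2), Add(Rational(11, 6), Mul(Rational(-1, 2), h), Mul(Rational(1, 6), Pow(h, 2)))) = Add(Rational(10, 3), Mul(Rational(-1, 2), h), Mul(Rational(1, 6), Pow(h, 2))))
C = -8832 (C = Mul(-12, Add(394, 342)) = Mul(-12, 736) = -8832)
Mul(Add(C, 12803), Add(Function('I')(-21), 48055)) = Mul(Add(-8832, 12803), Add(Add(Rational(10, 3), Mul(Rational(-1, 2), -21), Mul(Rational(1, 6), Pow(-21, 2))), 48055)) = Mul(3971, Add(Add(Rational(10, 3), Rational(21, 2), Mul(Rational(1, 6), 441)), 48055)) = Mul(3971, Add(Add(Rational(10, 3), Rational(21, 2), Rational(147, 2)), 48055)) = Mul(3971, Add(Rational(262, 3), 48055)) = Mul(3971, Rational(144427, 3)) = Rational(573519617, 3)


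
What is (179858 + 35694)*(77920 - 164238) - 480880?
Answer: -18606498416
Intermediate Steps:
(179858 + 35694)*(77920 - 164238) - 480880 = 215552*(-86318) - 480880 = -18606017536 - 480880 = -18606498416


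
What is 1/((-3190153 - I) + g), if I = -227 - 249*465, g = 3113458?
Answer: 1/39317 ≈ 2.5434e-5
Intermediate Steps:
I = -116012 (I = -227 - 115785 = -116012)
1/((-3190153 - I) + g) = 1/((-3190153 - 1*(-116012)) + 3113458) = 1/((-3190153 + 116012) + 3113458) = 1/(-3074141 + 3113458) = 1/39317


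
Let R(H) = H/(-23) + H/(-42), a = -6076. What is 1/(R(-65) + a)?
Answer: -966/5865191 ≈ -0.00016470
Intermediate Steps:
R(H) = -65*H/966 (R(H) = H*(-1/23) + H*(-1/42) = -H/23 - H/42 = -65*H/966)
1/(R(-65) + a) = 1/(-65/966*(-65) - 6076) = 1/(4225/966 - 6076) = 1/(-5865191/966) = -966/5865191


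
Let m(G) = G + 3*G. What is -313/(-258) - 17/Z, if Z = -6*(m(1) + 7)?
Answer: 2087/1419 ≈ 1.4708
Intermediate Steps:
m(G) = 4*G
Z = -66 (Z = -6*(4*1 + 7) = -6*(4 + 7) = -6*11 = -66)
-313/(-258) - 17/Z = -313/(-258) - 17/(-66) = -313*(-1/258) - 17*(-1/66) = 313/258 + 17/66 = 2087/1419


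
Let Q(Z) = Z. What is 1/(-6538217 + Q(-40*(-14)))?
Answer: -1/6537657 ≈ -1.5296e-7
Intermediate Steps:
1/(-6538217 + Q(-40*(-14))) = 1/(-6538217 - 40*(-14)) = 1/(-6538217 + 560) = 1/(-6537657) = -1/6537657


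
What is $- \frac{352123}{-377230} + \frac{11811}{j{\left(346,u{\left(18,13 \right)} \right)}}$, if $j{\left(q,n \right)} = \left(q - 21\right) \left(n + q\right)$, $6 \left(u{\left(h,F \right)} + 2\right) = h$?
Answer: $\frac{8833226971}{8508422650} \approx 1.0382$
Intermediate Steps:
$u{\left(h,F \right)} = -2 + \frac{h}{6}$
$j{\left(q,n \right)} = \left(-21 + q\right) \left(n + q\right)$
$- \frac{352123}{-377230} + \frac{11811}{j{\left(346,u{\left(18,13 \right)} \right)}} = - \frac{352123}{-377230} + \frac{11811}{346^{2} - 21 \left(-2 + \frac{1}{6} \cdot 18\right) - 7266 + \left(-2 + \frac{1}{6} \cdot 18\right) 346} = \left(-352123\right) \left(- \frac{1}{377230}\right) + \frac{11811}{119716 - 21 \left(-2 + 3\right) - 7266 + \left(-2 + 3\right) 346} = \frac{352123}{377230} + \frac{11811}{119716 - 21 - 7266 + 1 \cdot 346} = \frac{352123}{377230} + \frac{11811}{119716 - 21 - 7266 + 346} = \frac{352123}{377230} + \frac{11811}{112775} = \frac{8833226971}{8508422650}$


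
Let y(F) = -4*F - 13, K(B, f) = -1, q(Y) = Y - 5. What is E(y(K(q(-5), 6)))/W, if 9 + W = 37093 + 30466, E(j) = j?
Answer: -9/67550 ≈ -0.00013323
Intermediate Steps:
q(Y) = -5 + Y
y(F) = -13 - 4*F
W = 67550 (W = -9 + (37093 + 30466) = -9 + 67559 = 67550)
E(y(K(q(-5), 6)))/W = (-13 - 4*(-1))/67550 = (-13 + 4)*(1/67550) = -9*1/67550 = -9/67550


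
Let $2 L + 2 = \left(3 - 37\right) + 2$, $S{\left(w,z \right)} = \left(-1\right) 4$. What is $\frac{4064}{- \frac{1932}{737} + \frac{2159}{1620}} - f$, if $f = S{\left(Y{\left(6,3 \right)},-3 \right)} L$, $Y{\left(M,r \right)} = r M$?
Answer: $- \frac{4956800836}{1538657} \approx -3221.5$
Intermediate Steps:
$Y{\left(M,r \right)} = M r$
$S{\left(w,z \right)} = -4$
$L = -17$ ($L = -1 + \frac{\left(3 - 37\right) + 2}{2} = -1 + \frac{-34 + 2}{2} = -1 + \frac{1}{2} \left(-32\right) = -1 - 16 = -17$)
$f = 68$ ($f = \left(-4\right) \left(-17\right) = 68$)
$\frac{4064}{- \frac{1932}{737} + \frac{2159}{1620}} - f = \frac{4064}{- \frac{1932}{737} + \frac{2159}{1620}} - 68 = \frac{4064}{- \frac{1538657}{1193940}} - 68 = 4064 \left(- \frac{1193940}{1538657}\right) - 68 = - \frac{4852172160}{1538657} - 68 = - \frac{4956800836}{1538657}$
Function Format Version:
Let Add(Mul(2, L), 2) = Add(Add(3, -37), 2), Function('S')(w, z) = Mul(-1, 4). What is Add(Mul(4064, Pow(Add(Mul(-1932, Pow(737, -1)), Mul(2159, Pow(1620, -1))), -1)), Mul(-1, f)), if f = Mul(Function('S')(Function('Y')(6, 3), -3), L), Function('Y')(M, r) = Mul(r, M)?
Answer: Rational(-4956800836, 1538657) ≈ -3221.5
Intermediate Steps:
Function('Y')(M, r) = Mul(M, r)
Function('S')(w, z) = -4
L = -17 (L = Add(-1, Mul(Rational(1, 2), Add(Add(3, -37), 2))) = Add(-1, Mul(Rational(1, 2), Add(-34, 2))) = Add(-1, Mul(Rational(1, 2), -32)) = Add(-1, -16) = -17)
f = 68 (f = Mul(-4, -17) = 68)
Add(Mul(4064, Pow(Add(Mul(-1932, Pow(737, -1)), Mul(2159, Pow(1620, -1))), -1)), Mul(-1, f)) = Add(Mul(4064, Pow(Add(Mul(-1932, Pow(737, -1)), Mul(2159, Pow(1620, -1))), -1)), Mul(-1, 68)) = Add(Mul(4064, Pow(Add(Mul(-1932, Rational(1, 737)), Mul(2159, Rational(1, 1620))), -1)), -68) = Add(Mul(4064, Pow(Add(Rational(-1932, 737), Rational(2159, 1620)), -1)), -68) = Add(Mul(4064, Pow(Rational(-1538657, 1193940), -1)), -68) = Add(Mul(4064, Rational(-1193940, 1538657)), -68) = Add(Rational(-4852172160, 1538657), -68) = Rational(-4956800836, 1538657)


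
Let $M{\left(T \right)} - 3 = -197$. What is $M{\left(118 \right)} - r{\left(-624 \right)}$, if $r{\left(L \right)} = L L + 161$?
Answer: $-389731$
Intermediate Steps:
$r{\left(L \right)} = 161 + L^{2}$ ($r{\left(L \right)} = L^{2} + 161 = 161 + L^{2}$)
$M{\left(T \right)} = -194$ ($M{\left(T \right)} = 3 - 197 = -194$)
$M{\left(118 \right)} - r{\left(-624 \right)} = -194 - \left(161 + \left(-624\right)^{2}\right) = -194 - \left(161 + 389376\right) = -194 - 389537 = -389731$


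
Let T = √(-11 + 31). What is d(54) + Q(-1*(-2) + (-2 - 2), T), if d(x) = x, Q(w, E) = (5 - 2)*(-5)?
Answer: 39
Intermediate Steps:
T = 2*√5 (T = √20 = 2*√5 ≈ 4.4721)
Q(w, E) = -15 (Q(w, E) = 3*(-5) = -15)
d(54) + Q(-1*(-2) + (-2 - 2), T) = 54 - 15 = 39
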